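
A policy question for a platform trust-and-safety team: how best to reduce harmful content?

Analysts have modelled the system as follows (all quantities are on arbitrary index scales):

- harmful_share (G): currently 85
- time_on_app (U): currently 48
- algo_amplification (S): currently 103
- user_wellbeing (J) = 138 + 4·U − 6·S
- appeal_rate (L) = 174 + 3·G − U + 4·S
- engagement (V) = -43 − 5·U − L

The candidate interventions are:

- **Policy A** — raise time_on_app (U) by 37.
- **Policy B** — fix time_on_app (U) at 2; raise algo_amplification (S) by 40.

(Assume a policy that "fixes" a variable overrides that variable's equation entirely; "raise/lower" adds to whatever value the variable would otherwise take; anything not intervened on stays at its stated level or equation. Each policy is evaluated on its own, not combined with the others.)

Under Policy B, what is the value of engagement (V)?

Policy B (U := 2, S + 40):
  G = 85
  U = 2
  S = 103 + 40 = 143
  L = 174 + 3·85 − 2 + 4·143 = 999
  V = -43 − 5·2 − 999 = -1052

-1052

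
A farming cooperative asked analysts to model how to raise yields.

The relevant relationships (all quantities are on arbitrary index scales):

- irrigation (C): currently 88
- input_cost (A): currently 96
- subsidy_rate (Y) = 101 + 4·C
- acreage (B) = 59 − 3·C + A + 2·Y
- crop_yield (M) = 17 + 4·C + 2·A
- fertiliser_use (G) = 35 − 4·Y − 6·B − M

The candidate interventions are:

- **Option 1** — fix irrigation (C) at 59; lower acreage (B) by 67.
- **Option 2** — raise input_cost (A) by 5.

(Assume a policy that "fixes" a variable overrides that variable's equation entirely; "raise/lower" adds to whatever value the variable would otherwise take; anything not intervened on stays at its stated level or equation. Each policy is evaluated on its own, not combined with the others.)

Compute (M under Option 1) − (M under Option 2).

-126

Option 1 (C := 59, B − 67):
  C = 59
  A = 96
  M = 17 + 4·59 + 2·96 = 445
Option 2 (A + 5):
  C = 88
  A = 96 + 5 = 101
  M = 17 + 4·88 + 2·101 = 571
M: 445 − 571 = -126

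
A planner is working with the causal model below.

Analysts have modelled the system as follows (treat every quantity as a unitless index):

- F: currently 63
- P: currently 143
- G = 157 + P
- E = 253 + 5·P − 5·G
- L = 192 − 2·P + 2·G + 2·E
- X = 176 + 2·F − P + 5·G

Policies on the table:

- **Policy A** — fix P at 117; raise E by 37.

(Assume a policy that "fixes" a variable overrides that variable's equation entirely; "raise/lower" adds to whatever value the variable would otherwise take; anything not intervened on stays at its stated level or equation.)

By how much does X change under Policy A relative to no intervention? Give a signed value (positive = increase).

Baseline:
  F = 63
  P = 143
  G = 157 + 143 = 300
  X = 176 + 2·63 − 143 + 5·300 = 1659
Policy A (P := 117, E + 37):
  F = 63
  P = 117
  G = 157 + 117 = 274
  X = 176 + 2·63 − 117 + 5·274 = 1555
Change in X: 1555 − 1659 = -104

-104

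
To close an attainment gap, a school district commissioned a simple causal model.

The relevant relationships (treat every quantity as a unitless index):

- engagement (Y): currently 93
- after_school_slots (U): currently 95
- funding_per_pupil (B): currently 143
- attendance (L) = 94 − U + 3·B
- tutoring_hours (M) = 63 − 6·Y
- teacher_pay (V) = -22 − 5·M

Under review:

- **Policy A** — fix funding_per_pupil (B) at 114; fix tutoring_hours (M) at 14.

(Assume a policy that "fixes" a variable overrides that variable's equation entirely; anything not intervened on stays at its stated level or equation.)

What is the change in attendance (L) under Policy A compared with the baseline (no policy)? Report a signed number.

Baseline:
  U = 95
  B = 143
  L = 94 − 95 + 3·143 = 428
Policy A (B := 114, M := 14):
  U = 95
  B = 114
  L = 94 − 95 + 3·114 = 341
Change in L: 341 − 428 = -87

-87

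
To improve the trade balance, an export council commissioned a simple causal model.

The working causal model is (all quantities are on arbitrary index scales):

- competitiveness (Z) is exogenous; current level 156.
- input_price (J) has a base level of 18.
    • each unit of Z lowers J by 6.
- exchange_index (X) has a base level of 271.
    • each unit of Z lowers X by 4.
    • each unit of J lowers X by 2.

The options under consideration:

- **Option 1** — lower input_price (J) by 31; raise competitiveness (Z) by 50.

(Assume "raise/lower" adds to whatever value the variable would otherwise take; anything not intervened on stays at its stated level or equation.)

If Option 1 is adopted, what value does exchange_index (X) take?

1945

Option 1 (J − 31, Z + 50):
  Z = 156 + 50 = 206
  J = 18 − 6·206 (−31 from intervention) = -1249
  X = 271 − 4·206 − 2·(-1249) = 1945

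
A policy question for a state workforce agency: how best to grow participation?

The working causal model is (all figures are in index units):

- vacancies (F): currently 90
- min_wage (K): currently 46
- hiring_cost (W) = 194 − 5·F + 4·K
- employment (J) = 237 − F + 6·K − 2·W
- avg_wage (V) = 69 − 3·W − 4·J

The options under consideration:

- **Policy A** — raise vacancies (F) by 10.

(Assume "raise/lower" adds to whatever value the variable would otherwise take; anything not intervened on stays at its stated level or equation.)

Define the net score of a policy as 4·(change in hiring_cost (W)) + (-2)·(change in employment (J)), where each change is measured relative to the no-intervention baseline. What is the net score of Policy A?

-380

Baseline:
  F = 90
  K = 46
  W = 194 − 5·90 + 4·46 = -72
  J = 237 − 90 + 6·46 − 2·(-72) = 567
Policy A (F + 10):
  F = 90 + 10 = 100
  K = 46
  W = 194 − 5·100 + 4·46 = -122
  J = 237 − 100 + 6·46 − 2·(-122) = 657
ΔW = -122 − (-72) = -50; ΔJ = 657 − 567 = 90
Score = 4·(-50) + (-2)·90 = -380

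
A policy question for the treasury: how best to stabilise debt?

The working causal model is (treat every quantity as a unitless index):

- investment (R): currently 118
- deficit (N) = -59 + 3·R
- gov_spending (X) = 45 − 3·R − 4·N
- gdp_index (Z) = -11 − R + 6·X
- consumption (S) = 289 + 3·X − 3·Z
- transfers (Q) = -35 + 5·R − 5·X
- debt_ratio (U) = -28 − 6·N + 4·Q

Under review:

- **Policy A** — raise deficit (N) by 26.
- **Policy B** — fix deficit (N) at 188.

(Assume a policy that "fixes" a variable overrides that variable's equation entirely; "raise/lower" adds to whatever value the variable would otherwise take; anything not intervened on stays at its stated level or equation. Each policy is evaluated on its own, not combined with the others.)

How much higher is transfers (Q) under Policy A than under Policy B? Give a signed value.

Policy A (N + 26):
  R = 118
  N = -59 + 3·118 (+26 from intervention) = 321
  X = 45 − 3·118 − 4·321 = -1593
  Q = -35 + 5·118 − 5·(-1593) = 8520
Policy B (N := 188):
  R = 118
  N = 188
  X = 45 − 3·118 − 4·188 = -1061
  Q = -35 + 5·118 − 5·(-1061) = 5860
Q: 8520 − 5860 = 2660

2660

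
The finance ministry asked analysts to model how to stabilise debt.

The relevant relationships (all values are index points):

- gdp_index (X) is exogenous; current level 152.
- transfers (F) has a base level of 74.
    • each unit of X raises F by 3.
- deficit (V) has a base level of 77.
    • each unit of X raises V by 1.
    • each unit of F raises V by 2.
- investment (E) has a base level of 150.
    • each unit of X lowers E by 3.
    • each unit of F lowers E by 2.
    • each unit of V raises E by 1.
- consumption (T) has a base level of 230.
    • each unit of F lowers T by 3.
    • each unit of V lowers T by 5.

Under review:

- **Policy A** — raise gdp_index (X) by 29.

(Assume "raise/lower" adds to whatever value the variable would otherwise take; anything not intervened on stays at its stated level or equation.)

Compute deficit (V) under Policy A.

Policy A (X + 29):
  X = 152 + 29 = 181
  F = 74 + 3·181 = 617
  V = 77 + 181 + 2·617 = 1492

1492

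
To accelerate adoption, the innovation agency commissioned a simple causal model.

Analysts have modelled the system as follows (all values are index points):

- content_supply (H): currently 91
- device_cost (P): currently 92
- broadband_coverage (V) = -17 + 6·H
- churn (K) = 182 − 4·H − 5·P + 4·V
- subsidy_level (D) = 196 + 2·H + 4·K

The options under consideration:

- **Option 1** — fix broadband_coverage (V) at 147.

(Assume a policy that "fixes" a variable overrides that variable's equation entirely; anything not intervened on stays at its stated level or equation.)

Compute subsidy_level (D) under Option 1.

Option 1 (V := 147):
  H = 91
  P = 92
  V = 147
  K = 182 − 4·91 − 5·92 + 4·147 = -54
  D = 196 + 2·91 + 4·(-54) = 162

162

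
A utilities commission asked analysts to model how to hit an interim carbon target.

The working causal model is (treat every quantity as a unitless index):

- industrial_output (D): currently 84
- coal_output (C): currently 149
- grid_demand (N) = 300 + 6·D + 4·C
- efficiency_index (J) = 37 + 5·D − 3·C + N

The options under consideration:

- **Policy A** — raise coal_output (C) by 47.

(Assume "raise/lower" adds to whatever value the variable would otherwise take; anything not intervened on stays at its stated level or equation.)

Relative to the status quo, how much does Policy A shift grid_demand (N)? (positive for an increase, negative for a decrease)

Baseline:
  D = 84
  C = 149
  N = 300 + 6·84 + 4·149 = 1400
Policy A (C + 47):
  D = 84
  C = 149 + 47 = 196
  N = 300 + 6·84 + 4·196 = 1588
Change in N: 1588 − 1400 = 188

188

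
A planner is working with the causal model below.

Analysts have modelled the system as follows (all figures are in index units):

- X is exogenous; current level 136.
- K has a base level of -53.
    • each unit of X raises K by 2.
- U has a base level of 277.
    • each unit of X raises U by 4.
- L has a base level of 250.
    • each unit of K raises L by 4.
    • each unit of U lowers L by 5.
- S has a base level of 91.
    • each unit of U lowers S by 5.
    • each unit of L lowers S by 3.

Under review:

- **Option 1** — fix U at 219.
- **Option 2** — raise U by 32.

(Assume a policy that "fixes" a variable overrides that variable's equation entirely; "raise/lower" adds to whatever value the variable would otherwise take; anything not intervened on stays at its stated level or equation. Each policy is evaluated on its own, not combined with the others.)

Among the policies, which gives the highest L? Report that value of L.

Option 1 (U := 219):
  X = 136
  K = -53 + 2·136 = 219
  U = 219
  L = 250 + 4·219 − 5·219 = 31
Option 2 (U + 32):
  X = 136
  K = -53 + 2·136 = 219
  U = 277 + 4·136 (+32 from intervention) = 853
  L = 250 + 4·219 − 5·853 = -3139
Comparing — Option 1: L=31, Option 2: L=-3139. Highest is 31 (Option 1).

31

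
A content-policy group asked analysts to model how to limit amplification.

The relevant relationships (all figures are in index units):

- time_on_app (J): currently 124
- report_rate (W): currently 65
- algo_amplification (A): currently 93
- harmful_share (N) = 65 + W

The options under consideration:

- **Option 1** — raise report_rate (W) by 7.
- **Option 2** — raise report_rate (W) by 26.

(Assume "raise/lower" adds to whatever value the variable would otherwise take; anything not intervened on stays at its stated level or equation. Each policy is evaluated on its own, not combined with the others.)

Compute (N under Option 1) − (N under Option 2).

Option 1 (W + 7):
  W = 65 + 7 = 72
  N = 65 + 72 = 137
Option 2 (W + 26):
  W = 65 + 26 = 91
  N = 65 + 91 = 156
N: 137 − 156 = -19

-19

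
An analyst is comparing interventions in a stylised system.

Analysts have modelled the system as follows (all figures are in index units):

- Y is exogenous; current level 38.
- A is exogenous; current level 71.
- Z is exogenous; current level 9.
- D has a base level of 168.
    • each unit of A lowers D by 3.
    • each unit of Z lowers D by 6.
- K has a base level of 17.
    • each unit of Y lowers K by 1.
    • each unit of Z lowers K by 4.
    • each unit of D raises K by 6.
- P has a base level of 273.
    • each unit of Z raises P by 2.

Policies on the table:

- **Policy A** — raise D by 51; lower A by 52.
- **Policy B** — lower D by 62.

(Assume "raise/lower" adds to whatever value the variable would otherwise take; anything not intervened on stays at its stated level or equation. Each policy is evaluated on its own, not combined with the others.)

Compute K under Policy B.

Policy B (D − 62):
  Y = 38
  A = 71
  Z = 9
  D = 168 − 3·71 − 6·9 (−62 from intervention) = -161
  K = 17 − 38 − 4·9 + 6·(-161) = -1023

-1023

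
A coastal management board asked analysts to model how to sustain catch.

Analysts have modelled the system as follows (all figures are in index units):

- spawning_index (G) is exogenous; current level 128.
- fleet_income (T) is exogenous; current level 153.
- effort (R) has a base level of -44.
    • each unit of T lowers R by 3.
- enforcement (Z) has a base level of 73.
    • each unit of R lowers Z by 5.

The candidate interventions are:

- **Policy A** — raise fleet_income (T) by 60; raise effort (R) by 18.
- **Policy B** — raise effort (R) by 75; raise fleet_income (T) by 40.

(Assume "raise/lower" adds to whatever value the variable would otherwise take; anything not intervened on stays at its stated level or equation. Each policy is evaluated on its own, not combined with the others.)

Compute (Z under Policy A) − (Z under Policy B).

Policy A (T + 60, R + 18):
  T = 153 + 60 = 213
  R = -44 − 3·213 (+18 from intervention) = -665
  Z = 73 − 5·(-665) = 3398
Policy B (R + 75, T + 40):
  T = 153 + 40 = 193
  R = -44 − 3·193 (+75 from intervention) = -548
  Z = 73 − 5·(-548) = 2813
Z: 3398 − 2813 = 585

585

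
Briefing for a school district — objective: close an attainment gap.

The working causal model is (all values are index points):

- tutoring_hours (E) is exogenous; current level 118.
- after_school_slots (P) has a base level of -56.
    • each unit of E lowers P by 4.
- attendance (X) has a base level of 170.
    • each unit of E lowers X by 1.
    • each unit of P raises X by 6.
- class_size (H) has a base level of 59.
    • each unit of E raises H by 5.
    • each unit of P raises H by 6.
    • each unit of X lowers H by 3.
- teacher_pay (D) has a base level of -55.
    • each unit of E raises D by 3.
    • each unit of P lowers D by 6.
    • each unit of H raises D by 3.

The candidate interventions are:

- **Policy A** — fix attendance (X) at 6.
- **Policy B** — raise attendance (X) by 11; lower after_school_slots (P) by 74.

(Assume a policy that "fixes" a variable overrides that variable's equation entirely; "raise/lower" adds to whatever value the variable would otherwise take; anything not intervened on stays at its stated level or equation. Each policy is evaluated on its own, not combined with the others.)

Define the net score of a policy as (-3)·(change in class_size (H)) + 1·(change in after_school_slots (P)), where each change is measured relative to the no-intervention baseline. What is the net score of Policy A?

Baseline:
  E = 118
  P = -56 − 4·118 = -528
  X = 170 − 118 + 6·(-528) = -3116
  H = 59 + 5·118 + 6·(-528) − 3·(-3116) = 6829
Policy A (X := 6):
  E = 118
  P = -56 − 4·118 = -528
  X = 6
  H = 59 + 5·118 + 6·(-528) − 3·6 = -2537
ΔH = -2537 − 6829 = -9366; ΔP = -528 − (-528) = 0
Score = (-3)·(-9366) + 1·0 = 28098

28098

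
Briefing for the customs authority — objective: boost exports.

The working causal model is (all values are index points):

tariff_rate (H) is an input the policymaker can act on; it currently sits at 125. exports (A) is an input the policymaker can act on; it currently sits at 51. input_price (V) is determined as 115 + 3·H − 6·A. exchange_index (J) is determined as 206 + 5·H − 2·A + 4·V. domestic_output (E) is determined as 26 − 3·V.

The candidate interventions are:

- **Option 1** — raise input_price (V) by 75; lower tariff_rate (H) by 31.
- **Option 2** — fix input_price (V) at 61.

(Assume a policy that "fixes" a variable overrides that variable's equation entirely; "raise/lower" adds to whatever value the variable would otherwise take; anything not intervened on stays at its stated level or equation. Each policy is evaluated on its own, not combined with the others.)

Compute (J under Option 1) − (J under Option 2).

Option 1 (V + 75, H − 31):
  H = 125 − 31 = 94
  A = 51
  V = 115 + 3·94 − 6·51 (+75 from intervention) = 166
  J = 206 + 5·94 − 2·51 + 4·166 = 1238
Option 2 (V := 61):
  H = 125
  A = 51
  V = 61
  J = 206 + 5·125 − 2·51 + 4·61 = 973
J: 1238 − 973 = 265

265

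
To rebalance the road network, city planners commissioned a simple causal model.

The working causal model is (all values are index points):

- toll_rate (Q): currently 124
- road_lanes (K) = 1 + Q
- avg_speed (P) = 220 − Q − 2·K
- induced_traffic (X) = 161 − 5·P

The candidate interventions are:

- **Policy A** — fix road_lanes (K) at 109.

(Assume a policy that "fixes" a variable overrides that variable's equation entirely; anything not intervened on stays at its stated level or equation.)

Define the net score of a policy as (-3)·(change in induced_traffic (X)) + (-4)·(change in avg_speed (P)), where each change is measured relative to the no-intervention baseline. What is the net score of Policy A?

Baseline:
  Q = 124
  K = 1 + 124 = 125
  P = 220 − 124 − 2·125 = -154
  X = 161 − 5·(-154) = 931
Policy A (K := 109):
  Q = 124
  K = 109
  P = 220 − 124 − 2·109 = -122
  X = 161 − 5·(-122) = 771
ΔX = 771 − 931 = -160; ΔP = -122 − (-154) = 32
Score = (-3)·(-160) + (-4)·32 = 352

352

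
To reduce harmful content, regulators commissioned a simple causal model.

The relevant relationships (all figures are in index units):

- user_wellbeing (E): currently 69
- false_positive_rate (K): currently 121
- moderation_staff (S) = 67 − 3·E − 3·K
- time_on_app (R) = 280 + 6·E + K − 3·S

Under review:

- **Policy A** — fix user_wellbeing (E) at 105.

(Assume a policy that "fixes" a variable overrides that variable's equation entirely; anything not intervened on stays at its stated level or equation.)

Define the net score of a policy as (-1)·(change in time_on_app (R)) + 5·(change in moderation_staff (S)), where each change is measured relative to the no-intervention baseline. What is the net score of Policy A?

-1080

Baseline:
  E = 69
  K = 121
  S = 67 − 3·69 − 3·121 = -503
  R = 280 + 6·69 + 121 − 3·(-503) = 2324
Policy A (E := 105):
  E = 105
  K = 121
  S = 67 − 3·105 − 3·121 = -611
  R = 280 + 6·105 + 121 − 3·(-611) = 2864
ΔR = 2864 − 2324 = 540; ΔS = -611 − (-503) = -108
Score = (-1)·540 + 5·(-108) = -1080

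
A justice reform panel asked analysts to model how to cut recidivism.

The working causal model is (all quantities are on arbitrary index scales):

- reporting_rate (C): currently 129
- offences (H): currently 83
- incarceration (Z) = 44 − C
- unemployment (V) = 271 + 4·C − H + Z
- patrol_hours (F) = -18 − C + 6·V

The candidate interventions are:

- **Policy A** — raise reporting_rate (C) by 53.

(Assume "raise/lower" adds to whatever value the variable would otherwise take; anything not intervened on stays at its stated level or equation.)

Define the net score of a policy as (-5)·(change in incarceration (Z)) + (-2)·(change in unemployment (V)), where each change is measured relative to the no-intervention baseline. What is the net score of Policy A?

Baseline:
  C = 129
  H = 83
  Z = 44 − 129 = -85
  V = 271 + 4·129 − 83 + (-85) = 619
Policy A (C + 53):
  C = 129 + 53 = 182
  H = 83
  Z = 44 − 182 = -138
  V = 271 + 4·182 − 83 + (-138) = 778
ΔZ = -138 − (-85) = -53; ΔV = 778 − 619 = 159
Score = (-5)·(-53) + (-2)·159 = -53

-53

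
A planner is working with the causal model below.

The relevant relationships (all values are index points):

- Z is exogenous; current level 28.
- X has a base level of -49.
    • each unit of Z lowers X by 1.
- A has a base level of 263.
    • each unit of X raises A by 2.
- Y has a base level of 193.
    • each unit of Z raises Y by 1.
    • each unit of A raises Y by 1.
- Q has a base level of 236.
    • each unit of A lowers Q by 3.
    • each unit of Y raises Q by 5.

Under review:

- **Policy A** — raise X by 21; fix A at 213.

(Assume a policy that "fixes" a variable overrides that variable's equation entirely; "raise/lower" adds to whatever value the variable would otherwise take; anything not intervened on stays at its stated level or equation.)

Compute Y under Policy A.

Policy A (X + 21, A := 213):
  Z = 28
  X = -49 − 28 (+21 from intervention) = -56
  A = 213
  Y = 193 + 28 + 213 = 434

434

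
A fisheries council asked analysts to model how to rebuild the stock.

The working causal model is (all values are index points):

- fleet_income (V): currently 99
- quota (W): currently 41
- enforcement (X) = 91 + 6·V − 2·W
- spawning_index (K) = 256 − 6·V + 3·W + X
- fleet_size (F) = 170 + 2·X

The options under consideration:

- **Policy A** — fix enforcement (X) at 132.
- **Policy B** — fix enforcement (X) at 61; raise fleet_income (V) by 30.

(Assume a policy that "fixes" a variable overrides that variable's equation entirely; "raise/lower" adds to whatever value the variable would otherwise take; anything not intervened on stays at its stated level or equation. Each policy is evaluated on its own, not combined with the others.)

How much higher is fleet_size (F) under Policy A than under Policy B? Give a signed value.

142

Policy A (X := 132):
  V = 99
  W = 41
  X = 132
  F = 170 + 2·132 = 434
Policy B (X := 61, V + 30):
  V = 99 + 30 = 129
  W = 41
  X = 61
  F = 170 + 2·61 = 292
F: 434 − 292 = 142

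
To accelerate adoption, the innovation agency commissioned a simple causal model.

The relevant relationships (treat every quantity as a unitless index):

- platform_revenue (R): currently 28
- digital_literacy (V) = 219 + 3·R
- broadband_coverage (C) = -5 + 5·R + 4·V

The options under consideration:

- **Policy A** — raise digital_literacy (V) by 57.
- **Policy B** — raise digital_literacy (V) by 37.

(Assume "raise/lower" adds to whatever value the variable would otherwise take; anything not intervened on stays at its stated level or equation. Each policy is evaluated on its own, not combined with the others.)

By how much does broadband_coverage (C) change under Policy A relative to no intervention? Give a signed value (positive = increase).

228

Baseline:
  R = 28
  V = 219 + 3·28 = 303
  C = -5 + 5·28 + 4·303 = 1347
Policy A (V + 57):
  R = 28
  V = 219 + 3·28 (+57 from intervention) = 360
  C = -5 + 5·28 + 4·360 = 1575
Change in C: 1575 − 1347 = 228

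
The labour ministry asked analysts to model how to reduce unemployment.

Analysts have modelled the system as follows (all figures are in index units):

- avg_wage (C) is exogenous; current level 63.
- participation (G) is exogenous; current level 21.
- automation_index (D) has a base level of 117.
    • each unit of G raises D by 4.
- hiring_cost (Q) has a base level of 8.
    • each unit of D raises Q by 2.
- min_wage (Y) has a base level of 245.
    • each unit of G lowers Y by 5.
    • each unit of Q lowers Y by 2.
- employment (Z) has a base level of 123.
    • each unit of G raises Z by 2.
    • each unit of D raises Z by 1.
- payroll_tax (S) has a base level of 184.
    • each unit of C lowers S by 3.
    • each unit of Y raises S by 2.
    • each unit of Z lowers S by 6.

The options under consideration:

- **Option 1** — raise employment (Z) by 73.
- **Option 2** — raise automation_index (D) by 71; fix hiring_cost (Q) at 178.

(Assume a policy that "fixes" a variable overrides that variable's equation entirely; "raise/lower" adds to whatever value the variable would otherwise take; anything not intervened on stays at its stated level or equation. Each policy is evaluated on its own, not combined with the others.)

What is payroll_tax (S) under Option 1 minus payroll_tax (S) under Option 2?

Option 1 (Z + 73):
  C = 63
  G = 21
  D = 117 + 4·21 = 201
  Q = 8 + 2·201 = 410
  Y = 245 − 5·21 − 2·410 = -680
  Z = 123 + 2·21 + 201 (+73 from intervention) = 439
  S = 184 − 3·63 + 2·(-680) − 6·439 = -3999
Option 2 (D + 71, Q := 178):
  C = 63
  G = 21
  D = 117 + 4·21 (+71 from intervention) = 272
  Q = 178
  Y = 245 − 5·21 − 2·178 = -216
  Z = 123 + 2·21 + 272 = 437
  S = 184 − 3·63 + 2·(-216) − 6·437 = -3059
S: -3999 − (-3059) = -940

-940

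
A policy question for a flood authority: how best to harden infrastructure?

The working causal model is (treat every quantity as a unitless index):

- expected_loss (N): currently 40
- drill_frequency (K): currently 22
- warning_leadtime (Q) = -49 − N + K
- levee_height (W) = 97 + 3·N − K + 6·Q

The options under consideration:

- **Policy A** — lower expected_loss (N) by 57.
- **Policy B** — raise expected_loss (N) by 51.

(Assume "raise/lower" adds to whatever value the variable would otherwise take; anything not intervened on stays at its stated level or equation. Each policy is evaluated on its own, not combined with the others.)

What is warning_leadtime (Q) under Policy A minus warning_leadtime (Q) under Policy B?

Policy A (N − 57):
  N = 40 − 57 = -17
  K = 22
  Q = -49 − (-17) + 22 = -10
Policy B (N + 51):
  N = 40 + 51 = 91
  K = 22
  Q = -49 − 91 + 22 = -118
Q: -10 − (-118) = 108

108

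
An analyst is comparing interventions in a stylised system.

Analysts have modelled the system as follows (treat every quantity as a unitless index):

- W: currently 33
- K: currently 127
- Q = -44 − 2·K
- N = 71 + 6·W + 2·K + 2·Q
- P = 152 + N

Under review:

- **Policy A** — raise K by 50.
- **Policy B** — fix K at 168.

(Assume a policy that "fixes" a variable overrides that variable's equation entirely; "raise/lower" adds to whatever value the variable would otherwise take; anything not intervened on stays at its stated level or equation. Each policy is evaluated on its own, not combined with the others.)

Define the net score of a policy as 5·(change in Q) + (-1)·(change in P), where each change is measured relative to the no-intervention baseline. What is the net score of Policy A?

Baseline:
  W = 33
  K = 127
  Q = -44 − 2·127 = -298
  N = 71 + 6·33 + 2·127 + 2·(-298) = -73
  P = 152 + (-73) = 79
Policy A (K + 50):
  W = 33
  K = 127 + 50 = 177
  Q = -44 − 2·177 = -398
  N = 71 + 6·33 + 2·177 + 2·(-398) = -173
  P = 152 + (-173) = -21
ΔQ = -398 − (-298) = -100; ΔP = -21 − 79 = -100
Score = 5·(-100) + (-1)·(-100) = -400

-400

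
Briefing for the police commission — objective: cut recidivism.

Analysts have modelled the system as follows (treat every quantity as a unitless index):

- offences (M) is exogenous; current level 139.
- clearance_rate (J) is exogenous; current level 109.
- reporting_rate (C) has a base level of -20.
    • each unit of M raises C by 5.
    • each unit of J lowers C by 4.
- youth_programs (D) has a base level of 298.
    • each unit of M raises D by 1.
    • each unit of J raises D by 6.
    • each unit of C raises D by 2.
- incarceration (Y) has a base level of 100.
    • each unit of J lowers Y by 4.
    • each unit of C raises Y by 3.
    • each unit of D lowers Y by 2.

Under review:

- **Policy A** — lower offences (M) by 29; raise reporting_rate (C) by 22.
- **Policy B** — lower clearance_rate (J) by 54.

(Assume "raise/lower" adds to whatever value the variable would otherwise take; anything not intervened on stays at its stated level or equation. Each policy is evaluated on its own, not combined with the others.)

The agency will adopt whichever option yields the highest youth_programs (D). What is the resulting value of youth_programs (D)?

Policy A (M − 29, C + 22):
  M = 139 − 29 = 110
  J = 109
  C = -20 + 5·110 − 4·109 (+22 from intervention) = 116
  D = 298 + 110 + 6·109 + 2·116 = 1294
Policy B (J − 54):
  M = 139
  J = 109 − 54 = 55
  C = -20 + 5·139 − 4·55 = 455
  D = 298 + 139 + 6·55 + 2·455 = 1677
Comparing — Policy A: D=1294, Policy B: D=1677. Highest is 1677 (Policy B).

1677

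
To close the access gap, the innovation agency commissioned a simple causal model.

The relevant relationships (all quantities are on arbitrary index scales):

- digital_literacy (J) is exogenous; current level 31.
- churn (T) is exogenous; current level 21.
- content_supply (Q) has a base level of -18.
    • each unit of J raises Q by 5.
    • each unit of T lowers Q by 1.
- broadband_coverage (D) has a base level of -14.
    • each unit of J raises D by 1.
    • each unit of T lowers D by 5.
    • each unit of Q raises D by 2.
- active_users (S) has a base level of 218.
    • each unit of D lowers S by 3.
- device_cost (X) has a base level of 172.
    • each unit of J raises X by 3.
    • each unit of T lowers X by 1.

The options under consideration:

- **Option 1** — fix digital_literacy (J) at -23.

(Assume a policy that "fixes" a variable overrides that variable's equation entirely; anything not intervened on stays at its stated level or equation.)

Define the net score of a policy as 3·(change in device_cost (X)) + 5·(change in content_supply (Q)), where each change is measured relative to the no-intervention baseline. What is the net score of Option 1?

Baseline:
  J = 31
  T = 21
  Q = -18 + 5·31 − 21 = 116
  X = 172 + 3·31 − 21 = 244
Option 1 (J := -23):
  J = -23
  T = 21
  Q = -18 + 5·(-23) − 21 = -154
  X = 172 + 3·(-23) − 21 = 82
ΔX = 82 − 244 = -162; ΔQ = -154 − 116 = -270
Score = 3·(-162) + 5·(-270) = -1836

-1836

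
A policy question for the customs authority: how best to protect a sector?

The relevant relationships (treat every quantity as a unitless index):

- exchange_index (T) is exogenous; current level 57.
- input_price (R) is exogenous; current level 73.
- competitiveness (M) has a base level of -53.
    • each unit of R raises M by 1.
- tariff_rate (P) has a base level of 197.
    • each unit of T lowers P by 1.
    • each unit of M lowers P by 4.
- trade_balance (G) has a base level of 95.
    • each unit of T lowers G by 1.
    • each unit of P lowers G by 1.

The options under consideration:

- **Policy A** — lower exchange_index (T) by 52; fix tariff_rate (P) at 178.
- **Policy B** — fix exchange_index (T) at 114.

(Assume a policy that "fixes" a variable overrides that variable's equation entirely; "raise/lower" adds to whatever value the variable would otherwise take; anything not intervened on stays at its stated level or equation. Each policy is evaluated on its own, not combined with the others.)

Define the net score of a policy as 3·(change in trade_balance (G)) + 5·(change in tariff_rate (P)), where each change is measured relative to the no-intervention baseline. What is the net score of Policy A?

Baseline:
  T = 57
  R = 73
  M = -53 + 73 = 20
  P = 197 − 57 − 4·20 = 60
  G = 95 − 57 − 60 = -22
Policy A (T − 52, P := 178):
  T = 57 − 52 = 5
  R = 73
  M = -53 + 73 = 20
  P = 178
  G = 95 − 5 − 178 = -88
ΔG = -88 − (-22) = -66; ΔP = 178 − 60 = 118
Score = 3·(-66) + 5·118 = 392

392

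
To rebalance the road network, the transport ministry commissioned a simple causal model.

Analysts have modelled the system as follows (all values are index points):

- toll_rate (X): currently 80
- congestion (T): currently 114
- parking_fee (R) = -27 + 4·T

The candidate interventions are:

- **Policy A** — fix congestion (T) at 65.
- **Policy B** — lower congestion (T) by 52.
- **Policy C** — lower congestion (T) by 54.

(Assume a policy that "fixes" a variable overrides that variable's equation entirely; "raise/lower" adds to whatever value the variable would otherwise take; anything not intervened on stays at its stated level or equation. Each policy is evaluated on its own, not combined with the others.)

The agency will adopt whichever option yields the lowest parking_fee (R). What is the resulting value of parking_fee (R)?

Policy A (T := 65):
  T = 65
  R = -27 + 4·65 = 233
Policy B (T − 52):
  T = 114 − 52 = 62
  R = -27 + 4·62 = 221
Policy C (T − 54):
  T = 114 − 54 = 60
  R = -27 + 4·60 = 213
Comparing — Policy A: R=233, Policy B: R=221, Policy C: R=213. Lowest is 213 (Policy C).

213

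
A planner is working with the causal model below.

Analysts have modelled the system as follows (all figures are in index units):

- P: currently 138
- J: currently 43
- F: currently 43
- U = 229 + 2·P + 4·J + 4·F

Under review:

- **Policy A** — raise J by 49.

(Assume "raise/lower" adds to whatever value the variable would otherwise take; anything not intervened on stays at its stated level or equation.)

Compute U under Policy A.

1045

Policy A (J + 49):
  P = 138
  J = 43 + 49 = 92
  F = 43
  U = 229 + 2·138 + 4·92 + 4·43 = 1045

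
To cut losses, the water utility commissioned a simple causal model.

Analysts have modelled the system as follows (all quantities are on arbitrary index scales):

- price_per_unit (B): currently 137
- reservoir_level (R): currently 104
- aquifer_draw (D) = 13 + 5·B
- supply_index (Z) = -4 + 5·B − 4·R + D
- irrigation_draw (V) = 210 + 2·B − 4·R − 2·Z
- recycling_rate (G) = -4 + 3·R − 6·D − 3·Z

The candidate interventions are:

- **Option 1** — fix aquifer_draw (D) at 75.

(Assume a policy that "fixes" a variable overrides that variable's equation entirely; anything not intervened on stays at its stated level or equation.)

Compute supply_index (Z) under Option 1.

Option 1 (D := 75):
  B = 137
  R = 104
  D = 75
  Z = -4 + 5·137 − 4·104 + 75 = 340

340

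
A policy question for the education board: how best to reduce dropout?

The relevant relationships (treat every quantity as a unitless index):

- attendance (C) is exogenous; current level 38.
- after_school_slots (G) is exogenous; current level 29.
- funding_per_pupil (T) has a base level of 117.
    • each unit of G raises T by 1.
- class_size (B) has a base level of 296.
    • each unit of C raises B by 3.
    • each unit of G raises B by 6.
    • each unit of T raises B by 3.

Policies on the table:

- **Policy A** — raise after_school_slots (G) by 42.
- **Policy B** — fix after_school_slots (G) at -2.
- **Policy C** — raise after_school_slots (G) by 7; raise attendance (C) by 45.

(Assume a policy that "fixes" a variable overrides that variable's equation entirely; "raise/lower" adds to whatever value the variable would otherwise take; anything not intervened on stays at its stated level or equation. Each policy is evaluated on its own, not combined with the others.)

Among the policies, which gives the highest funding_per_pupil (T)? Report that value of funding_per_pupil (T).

188

Policy A (G + 42):
  G = 29 + 42 = 71
  T = 117 + 71 = 188
Policy B (G := -2):
  G = -2
  T = 117 + (-2) = 115
Policy C (G + 7, C + 45):
  G = 29 + 7 = 36
  T = 117 + 36 = 153
Comparing — Policy A: T=188, Policy B: T=115, Policy C: T=153. Highest is 188 (Policy A).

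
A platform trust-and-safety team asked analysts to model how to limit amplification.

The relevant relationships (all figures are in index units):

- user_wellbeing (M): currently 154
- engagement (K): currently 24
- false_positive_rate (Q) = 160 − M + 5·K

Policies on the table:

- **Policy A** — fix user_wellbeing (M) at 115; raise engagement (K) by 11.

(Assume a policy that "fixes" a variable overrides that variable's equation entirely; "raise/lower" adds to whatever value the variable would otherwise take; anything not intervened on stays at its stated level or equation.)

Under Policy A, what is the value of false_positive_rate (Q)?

220

Policy A (M := 115, K + 11):
  M = 115
  K = 24 + 11 = 35
  Q = 160 − 115 + 5·35 = 220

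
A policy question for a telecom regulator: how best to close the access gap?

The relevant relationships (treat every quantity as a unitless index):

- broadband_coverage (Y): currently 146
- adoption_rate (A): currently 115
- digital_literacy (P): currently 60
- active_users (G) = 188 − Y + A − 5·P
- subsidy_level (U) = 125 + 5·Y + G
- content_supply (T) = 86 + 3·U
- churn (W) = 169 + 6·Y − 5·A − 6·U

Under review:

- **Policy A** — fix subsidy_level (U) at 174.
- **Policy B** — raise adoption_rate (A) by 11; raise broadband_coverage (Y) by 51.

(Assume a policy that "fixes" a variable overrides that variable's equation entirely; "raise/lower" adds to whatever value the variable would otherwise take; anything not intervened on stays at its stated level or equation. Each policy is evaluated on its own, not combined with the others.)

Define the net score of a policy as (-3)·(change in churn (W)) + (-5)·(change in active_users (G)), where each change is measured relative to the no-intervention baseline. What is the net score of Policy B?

Baseline:
  Y = 146
  A = 115
  P = 60
  G = 188 − 146 + 115 − 5·60 = -143
  U = 125 + 5·146 + (-143) = 712
  W = 169 + 6·146 − 5·115 − 6·712 = -3802
Policy B (A + 11, Y + 51):
  Y = 146 + 51 = 197
  A = 115 + 11 = 126
  P = 60
  G = 188 − 197 + 126 − 5·60 = -183
  U = 125 + 5·197 + (-183) = 927
  W = 169 + 6·197 − 5·126 − 6·927 = -4841
ΔW = -4841 − (-3802) = -1039; ΔG = -183 − (-143) = -40
Score = (-3)·(-1039) + (-5)·(-40) = 3317

3317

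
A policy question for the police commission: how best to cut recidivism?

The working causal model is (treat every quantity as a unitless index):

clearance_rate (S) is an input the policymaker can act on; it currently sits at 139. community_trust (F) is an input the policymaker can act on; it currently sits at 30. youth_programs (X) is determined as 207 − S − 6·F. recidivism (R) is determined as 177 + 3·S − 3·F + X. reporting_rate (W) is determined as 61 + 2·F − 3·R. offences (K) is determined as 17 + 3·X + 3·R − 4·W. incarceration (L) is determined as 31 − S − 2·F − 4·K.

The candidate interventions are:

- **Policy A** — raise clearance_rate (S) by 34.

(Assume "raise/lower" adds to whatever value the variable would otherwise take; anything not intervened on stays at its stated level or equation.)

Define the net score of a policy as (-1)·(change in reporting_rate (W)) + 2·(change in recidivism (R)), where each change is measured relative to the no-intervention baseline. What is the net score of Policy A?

Baseline:
  S = 139
  F = 30
  X = 207 − 139 − 6·30 = -112
  R = 177 + 3·139 − 3·30 + (-112) = 392
  W = 61 + 2·30 − 3·392 = -1055
Policy A (S + 34):
  S = 139 + 34 = 173
  F = 30
  X = 207 − 173 − 6·30 = -146
  R = 177 + 3·173 − 3·30 + (-146) = 460
  W = 61 + 2·30 − 3·460 = -1259
ΔW = -1259 − (-1055) = -204; ΔR = 460 − 392 = 68
Score = (-1)·(-204) + 2·68 = 340

340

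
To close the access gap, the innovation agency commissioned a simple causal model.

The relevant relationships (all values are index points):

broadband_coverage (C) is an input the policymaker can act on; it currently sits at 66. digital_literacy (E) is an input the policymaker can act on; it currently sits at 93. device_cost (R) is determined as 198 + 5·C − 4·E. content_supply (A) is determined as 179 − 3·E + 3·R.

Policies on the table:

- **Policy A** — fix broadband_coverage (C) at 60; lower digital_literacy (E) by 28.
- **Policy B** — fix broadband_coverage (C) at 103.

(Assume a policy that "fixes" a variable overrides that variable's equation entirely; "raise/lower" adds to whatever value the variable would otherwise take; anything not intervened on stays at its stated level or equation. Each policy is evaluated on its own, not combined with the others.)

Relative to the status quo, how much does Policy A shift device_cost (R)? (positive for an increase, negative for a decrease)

Baseline:
  C = 66
  E = 93
  R = 198 + 5·66 − 4·93 = 156
Policy A (C := 60, E − 28):
  C = 60
  E = 93 − 28 = 65
  R = 198 + 5·60 − 4·65 = 238
Change in R: 238 − 156 = 82

82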